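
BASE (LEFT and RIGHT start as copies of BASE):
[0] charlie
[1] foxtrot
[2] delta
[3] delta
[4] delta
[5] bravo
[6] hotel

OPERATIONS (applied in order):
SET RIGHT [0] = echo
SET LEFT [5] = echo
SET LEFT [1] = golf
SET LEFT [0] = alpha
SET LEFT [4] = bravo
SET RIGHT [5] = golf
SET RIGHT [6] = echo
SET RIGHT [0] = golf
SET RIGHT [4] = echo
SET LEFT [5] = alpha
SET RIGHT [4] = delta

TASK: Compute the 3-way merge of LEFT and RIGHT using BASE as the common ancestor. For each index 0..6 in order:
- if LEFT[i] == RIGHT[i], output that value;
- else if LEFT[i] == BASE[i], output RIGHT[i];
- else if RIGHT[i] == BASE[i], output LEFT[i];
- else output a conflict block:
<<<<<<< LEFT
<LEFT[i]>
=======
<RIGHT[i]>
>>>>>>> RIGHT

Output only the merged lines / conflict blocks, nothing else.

Answer: <<<<<<< LEFT
alpha
=======
golf
>>>>>>> RIGHT
golf
delta
delta
bravo
<<<<<<< LEFT
alpha
=======
golf
>>>>>>> RIGHT
echo

Derivation:
Final LEFT:  [alpha, golf, delta, delta, bravo, alpha, hotel]
Final RIGHT: [golf, foxtrot, delta, delta, delta, golf, echo]
i=0: BASE=charlie L=alpha R=golf all differ -> CONFLICT
i=1: L=golf, R=foxtrot=BASE -> take LEFT -> golf
i=2: L=delta R=delta -> agree -> delta
i=3: L=delta R=delta -> agree -> delta
i=4: L=bravo, R=delta=BASE -> take LEFT -> bravo
i=5: BASE=bravo L=alpha R=golf all differ -> CONFLICT
i=6: L=hotel=BASE, R=echo -> take RIGHT -> echo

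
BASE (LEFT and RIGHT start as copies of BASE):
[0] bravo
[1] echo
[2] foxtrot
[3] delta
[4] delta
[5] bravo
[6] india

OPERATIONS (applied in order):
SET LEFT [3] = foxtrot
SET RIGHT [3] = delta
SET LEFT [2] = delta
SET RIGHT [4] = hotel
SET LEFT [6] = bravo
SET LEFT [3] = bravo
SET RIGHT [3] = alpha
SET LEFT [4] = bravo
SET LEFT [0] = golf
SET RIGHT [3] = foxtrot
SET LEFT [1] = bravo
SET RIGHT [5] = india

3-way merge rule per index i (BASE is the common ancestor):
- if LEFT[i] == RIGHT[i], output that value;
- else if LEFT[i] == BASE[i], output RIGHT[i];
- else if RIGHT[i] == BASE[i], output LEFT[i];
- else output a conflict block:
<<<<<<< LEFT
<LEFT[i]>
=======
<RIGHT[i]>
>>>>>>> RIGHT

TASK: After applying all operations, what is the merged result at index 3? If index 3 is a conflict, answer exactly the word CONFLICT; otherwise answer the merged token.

Answer: CONFLICT

Derivation:
Final LEFT:  [golf, bravo, delta, bravo, bravo, bravo, bravo]
Final RIGHT: [bravo, echo, foxtrot, foxtrot, hotel, india, india]
i=0: L=golf, R=bravo=BASE -> take LEFT -> golf
i=1: L=bravo, R=echo=BASE -> take LEFT -> bravo
i=2: L=delta, R=foxtrot=BASE -> take LEFT -> delta
i=3: BASE=delta L=bravo R=foxtrot all differ -> CONFLICT
i=4: BASE=delta L=bravo R=hotel all differ -> CONFLICT
i=5: L=bravo=BASE, R=india -> take RIGHT -> india
i=6: L=bravo, R=india=BASE -> take LEFT -> bravo
Index 3 -> CONFLICT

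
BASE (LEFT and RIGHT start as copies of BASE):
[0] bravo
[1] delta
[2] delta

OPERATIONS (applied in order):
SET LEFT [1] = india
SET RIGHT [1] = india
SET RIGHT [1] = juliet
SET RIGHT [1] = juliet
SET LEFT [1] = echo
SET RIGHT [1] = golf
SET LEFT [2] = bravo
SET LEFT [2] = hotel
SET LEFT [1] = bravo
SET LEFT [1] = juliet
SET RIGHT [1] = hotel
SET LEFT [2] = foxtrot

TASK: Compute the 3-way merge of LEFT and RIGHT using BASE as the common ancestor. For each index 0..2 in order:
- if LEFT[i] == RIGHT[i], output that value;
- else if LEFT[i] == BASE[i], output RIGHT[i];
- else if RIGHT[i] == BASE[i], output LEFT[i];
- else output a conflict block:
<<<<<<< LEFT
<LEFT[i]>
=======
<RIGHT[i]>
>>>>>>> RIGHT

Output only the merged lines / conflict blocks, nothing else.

Final LEFT:  [bravo, juliet, foxtrot]
Final RIGHT: [bravo, hotel, delta]
i=0: L=bravo R=bravo -> agree -> bravo
i=1: BASE=delta L=juliet R=hotel all differ -> CONFLICT
i=2: L=foxtrot, R=delta=BASE -> take LEFT -> foxtrot

Answer: bravo
<<<<<<< LEFT
juliet
=======
hotel
>>>>>>> RIGHT
foxtrot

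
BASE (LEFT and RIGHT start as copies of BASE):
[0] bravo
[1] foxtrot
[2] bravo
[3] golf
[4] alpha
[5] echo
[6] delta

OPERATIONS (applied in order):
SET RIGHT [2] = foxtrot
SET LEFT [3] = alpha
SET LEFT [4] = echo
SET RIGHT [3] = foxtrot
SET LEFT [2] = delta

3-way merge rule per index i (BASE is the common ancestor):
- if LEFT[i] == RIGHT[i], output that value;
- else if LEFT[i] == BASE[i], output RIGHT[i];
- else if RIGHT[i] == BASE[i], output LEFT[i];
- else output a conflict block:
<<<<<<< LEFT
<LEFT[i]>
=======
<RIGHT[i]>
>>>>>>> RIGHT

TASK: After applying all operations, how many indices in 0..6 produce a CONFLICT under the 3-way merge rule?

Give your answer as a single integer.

Answer: 2

Derivation:
Final LEFT:  [bravo, foxtrot, delta, alpha, echo, echo, delta]
Final RIGHT: [bravo, foxtrot, foxtrot, foxtrot, alpha, echo, delta]
i=0: L=bravo R=bravo -> agree -> bravo
i=1: L=foxtrot R=foxtrot -> agree -> foxtrot
i=2: BASE=bravo L=delta R=foxtrot all differ -> CONFLICT
i=3: BASE=golf L=alpha R=foxtrot all differ -> CONFLICT
i=4: L=echo, R=alpha=BASE -> take LEFT -> echo
i=5: L=echo R=echo -> agree -> echo
i=6: L=delta R=delta -> agree -> delta
Conflict count: 2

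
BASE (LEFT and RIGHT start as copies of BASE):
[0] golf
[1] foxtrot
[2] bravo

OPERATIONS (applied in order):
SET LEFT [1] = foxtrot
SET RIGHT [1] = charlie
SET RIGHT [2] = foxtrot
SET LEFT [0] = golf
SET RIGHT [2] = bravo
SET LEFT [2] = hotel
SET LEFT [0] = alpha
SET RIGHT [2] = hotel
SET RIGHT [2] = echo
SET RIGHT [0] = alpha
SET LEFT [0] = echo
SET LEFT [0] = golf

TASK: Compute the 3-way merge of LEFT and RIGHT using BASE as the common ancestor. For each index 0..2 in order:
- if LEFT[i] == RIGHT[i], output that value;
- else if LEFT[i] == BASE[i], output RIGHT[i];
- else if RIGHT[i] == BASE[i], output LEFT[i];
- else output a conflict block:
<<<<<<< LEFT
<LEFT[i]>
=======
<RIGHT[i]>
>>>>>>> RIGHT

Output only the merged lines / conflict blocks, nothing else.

Final LEFT:  [golf, foxtrot, hotel]
Final RIGHT: [alpha, charlie, echo]
i=0: L=golf=BASE, R=alpha -> take RIGHT -> alpha
i=1: L=foxtrot=BASE, R=charlie -> take RIGHT -> charlie
i=2: BASE=bravo L=hotel R=echo all differ -> CONFLICT

Answer: alpha
charlie
<<<<<<< LEFT
hotel
=======
echo
>>>>>>> RIGHT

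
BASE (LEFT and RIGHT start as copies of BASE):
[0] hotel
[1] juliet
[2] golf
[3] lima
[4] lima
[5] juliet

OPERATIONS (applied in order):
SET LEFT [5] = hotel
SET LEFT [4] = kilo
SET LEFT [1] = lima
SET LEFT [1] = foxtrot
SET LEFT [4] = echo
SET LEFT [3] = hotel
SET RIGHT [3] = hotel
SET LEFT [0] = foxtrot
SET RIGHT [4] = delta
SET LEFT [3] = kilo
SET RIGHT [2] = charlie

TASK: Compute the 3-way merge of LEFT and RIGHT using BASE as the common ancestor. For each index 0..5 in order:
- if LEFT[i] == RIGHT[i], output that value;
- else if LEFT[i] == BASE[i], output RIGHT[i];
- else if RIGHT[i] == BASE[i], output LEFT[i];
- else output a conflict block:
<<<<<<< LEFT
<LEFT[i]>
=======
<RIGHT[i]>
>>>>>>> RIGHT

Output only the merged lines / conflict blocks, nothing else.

Answer: foxtrot
foxtrot
charlie
<<<<<<< LEFT
kilo
=======
hotel
>>>>>>> RIGHT
<<<<<<< LEFT
echo
=======
delta
>>>>>>> RIGHT
hotel

Derivation:
Final LEFT:  [foxtrot, foxtrot, golf, kilo, echo, hotel]
Final RIGHT: [hotel, juliet, charlie, hotel, delta, juliet]
i=0: L=foxtrot, R=hotel=BASE -> take LEFT -> foxtrot
i=1: L=foxtrot, R=juliet=BASE -> take LEFT -> foxtrot
i=2: L=golf=BASE, R=charlie -> take RIGHT -> charlie
i=3: BASE=lima L=kilo R=hotel all differ -> CONFLICT
i=4: BASE=lima L=echo R=delta all differ -> CONFLICT
i=5: L=hotel, R=juliet=BASE -> take LEFT -> hotel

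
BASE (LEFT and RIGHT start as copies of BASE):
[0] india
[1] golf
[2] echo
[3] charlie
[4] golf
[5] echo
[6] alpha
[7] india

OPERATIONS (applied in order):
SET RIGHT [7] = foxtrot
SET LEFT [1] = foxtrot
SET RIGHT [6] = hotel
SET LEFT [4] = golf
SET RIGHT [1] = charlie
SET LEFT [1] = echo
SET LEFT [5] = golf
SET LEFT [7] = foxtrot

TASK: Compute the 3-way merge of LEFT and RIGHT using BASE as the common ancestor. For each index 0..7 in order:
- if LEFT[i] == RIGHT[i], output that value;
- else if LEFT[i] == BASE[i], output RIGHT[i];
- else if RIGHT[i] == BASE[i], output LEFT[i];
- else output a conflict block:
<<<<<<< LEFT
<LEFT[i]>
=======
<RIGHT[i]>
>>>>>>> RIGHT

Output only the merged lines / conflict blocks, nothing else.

Final LEFT:  [india, echo, echo, charlie, golf, golf, alpha, foxtrot]
Final RIGHT: [india, charlie, echo, charlie, golf, echo, hotel, foxtrot]
i=0: L=india R=india -> agree -> india
i=1: BASE=golf L=echo R=charlie all differ -> CONFLICT
i=2: L=echo R=echo -> agree -> echo
i=3: L=charlie R=charlie -> agree -> charlie
i=4: L=golf R=golf -> agree -> golf
i=5: L=golf, R=echo=BASE -> take LEFT -> golf
i=6: L=alpha=BASE, R=hotel -> take RIGHT -> hotel
i=7: L=foxtrot R=foxtrot -> agree -> foxtrot

Answer: india
<<<<<<< LEFT
echo
=======
charlie
>>>>>>> RIGHT
echo
charlie
golf
golf
hotel
foxtrot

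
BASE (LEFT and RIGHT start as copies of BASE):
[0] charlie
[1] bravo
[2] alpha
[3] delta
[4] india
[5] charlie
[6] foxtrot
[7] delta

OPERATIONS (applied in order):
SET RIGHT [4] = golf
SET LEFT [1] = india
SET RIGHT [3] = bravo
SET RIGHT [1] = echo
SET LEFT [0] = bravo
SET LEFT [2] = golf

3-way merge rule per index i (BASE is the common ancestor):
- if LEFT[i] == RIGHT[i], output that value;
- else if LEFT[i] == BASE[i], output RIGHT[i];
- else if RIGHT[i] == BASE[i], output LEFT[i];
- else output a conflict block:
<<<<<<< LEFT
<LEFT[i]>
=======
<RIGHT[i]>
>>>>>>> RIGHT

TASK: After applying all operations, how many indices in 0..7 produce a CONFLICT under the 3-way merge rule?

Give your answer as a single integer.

Answer: 1

Derivation:
Final LEFT:  [bravo, india, golf, delta, india, charlie, foxtrot, delta]
Final RIGHT: [charlie, echo, alpha, bravo, golf, charlie, foxtrot, delta]
i=0: L=bravo, R=charlie=BASE -> take LEFT -> bravo
i=1: BASE=bravo L=india R=echo all differ -> CONFLICT
i=2: L=golf, R=alpha=BASE -> take LEFT -> golf
i=3: L=delta=BASE, R=bravo -> take RIGHT -> bravo
i=4: L=india=BASE, R=golf -> take RIGHT -> golf
i=5: L=charlie R=charlie -> agree -> charlie
i=6: L=foxtrot R=foxtrot -> agree -> foxtrot
i=7: L=delta R=delta -> agree -> delta
Conflict count: 1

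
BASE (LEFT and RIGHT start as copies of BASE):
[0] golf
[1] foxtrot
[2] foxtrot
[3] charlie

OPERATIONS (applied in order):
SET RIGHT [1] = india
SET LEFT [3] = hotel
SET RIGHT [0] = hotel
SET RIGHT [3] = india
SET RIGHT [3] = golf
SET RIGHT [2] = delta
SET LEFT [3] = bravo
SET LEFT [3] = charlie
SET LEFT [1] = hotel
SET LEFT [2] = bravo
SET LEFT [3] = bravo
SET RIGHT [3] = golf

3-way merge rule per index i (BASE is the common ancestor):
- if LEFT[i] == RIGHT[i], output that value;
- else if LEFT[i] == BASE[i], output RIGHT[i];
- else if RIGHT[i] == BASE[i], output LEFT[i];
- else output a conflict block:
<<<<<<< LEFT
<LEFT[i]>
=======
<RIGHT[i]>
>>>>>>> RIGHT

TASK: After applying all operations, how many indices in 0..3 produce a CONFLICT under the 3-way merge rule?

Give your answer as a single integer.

Answer: 3

Derivation:
Final LEFT:  [golf, hotel, bravo, bravo]
Final RIGHT: [hotel, india, delta, golf]
i=0: L=golf=BASE, R=hotel -> take RIGHT -> hotel
i=1: BASE=foxtrot L=hotel R=india all differ -> CONFLICT
i=2: BASE=foxtrot L=bravo R=delta all differ -> CONFLICT
i=3: BASE=charlie L=bravo R=golf all differ -> CONFLICT
Conflict count: 3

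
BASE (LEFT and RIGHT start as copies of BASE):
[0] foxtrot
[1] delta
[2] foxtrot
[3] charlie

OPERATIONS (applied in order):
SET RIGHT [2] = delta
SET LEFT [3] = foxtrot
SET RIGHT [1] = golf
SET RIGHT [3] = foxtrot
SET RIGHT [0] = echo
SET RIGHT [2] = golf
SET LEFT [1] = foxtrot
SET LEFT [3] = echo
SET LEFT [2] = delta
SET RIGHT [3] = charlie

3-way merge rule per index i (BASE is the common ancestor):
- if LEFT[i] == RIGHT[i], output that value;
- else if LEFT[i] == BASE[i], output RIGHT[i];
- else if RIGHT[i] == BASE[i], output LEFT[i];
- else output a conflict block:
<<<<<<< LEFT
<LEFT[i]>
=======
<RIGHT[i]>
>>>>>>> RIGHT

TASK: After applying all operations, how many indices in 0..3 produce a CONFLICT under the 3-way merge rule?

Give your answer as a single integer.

Answer: 2

Derivation:
Final LEFT:  [foxtrot, foxtrot, delta, echo]
Final RIGHT: [echo, golf, golf, charlie]
i=0: L=foxtrot=BASE, R=echo -> take RIGHT -> echo
i=1: BASE=delta L=foxtrot R=golf all differ -> CONFLICT
i=2: BASE=foxtrot L=delta R=golf all differ -> CONFLICT
i=3: L=echo, R=charlie=BASE -> take LEFT -> echo
Conflict count: 2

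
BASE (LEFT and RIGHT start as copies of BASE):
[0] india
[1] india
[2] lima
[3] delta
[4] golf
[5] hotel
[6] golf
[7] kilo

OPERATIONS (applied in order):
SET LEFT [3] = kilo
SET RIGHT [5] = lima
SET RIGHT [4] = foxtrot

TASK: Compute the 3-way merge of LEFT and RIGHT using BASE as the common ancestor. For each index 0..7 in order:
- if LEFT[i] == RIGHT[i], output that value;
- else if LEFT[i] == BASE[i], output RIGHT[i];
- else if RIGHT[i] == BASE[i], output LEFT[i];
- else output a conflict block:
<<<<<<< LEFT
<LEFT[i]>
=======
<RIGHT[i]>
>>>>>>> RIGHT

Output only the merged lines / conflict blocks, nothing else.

Final LEFT:  [india, india, lima, kilo, golf, hotel, golf, kilo]
Final RIGHT: [india, india, lima, delta, foxtrot, lima, golf, kilo]
i=0: L=india R=india -> agree -> india
i=1: L=india R=india -> agree -> india
i=2: L=lima R=lima -> agree -> lima
i=3: L=kilo, R=delta=BASE -> take LEFT -> kilo
i=4: L=golf=BASE, R=foxtrot -> take RIGHT -> foxtrot
i=5: L=hotel=BASE, R=lima -> take RIGHT -> lima
i=6: L=golf R=golf -> agree -> golf
i=7: L=kilo R=kilo -> agree -> kilo

Answer: india
india
lima
kilo
foxtrot
lima
golf
kilo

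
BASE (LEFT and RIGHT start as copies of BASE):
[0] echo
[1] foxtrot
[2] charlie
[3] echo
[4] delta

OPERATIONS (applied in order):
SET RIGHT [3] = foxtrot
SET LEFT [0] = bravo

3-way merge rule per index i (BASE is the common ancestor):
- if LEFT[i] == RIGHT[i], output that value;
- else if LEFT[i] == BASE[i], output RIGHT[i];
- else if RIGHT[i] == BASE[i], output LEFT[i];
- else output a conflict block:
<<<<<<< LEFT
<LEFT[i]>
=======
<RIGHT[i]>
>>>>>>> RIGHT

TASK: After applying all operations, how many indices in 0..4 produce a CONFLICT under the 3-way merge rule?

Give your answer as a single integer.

Final LEFT:  [bravo, foxtrot, charlie, echo, delta]
Final RIGHT: [echo, foxtrot, charlie, foxtrot, delta]
i=0: L=bravo, R=echo=BASE -> take LEFT -> bravo
i=1: L=foxtrot R=foxtrot -> agree -> foxtrot
i=2: L=charlie R=charlie -> agree -> charlie
i=3: L=echo=BASE, R=foxtrot -> take RIGHT -> foxtrot
i=4: L=delta R=delta -> agree -> delta
Conflict count: 0

Answer: 0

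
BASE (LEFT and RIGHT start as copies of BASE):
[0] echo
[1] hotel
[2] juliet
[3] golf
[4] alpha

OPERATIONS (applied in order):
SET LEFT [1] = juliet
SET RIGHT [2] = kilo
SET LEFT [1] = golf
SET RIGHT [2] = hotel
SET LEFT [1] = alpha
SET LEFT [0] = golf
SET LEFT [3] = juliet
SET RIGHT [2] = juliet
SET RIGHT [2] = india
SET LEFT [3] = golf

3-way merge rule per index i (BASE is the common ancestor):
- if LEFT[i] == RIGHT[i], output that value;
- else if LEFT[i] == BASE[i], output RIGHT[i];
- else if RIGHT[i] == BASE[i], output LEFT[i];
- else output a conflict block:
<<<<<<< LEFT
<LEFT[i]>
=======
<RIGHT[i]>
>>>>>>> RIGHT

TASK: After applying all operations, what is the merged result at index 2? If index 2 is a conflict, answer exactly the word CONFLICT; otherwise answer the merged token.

Final LEFT:  [golf, alpha, juliet, golf, alpha]
Final RIGHT: [echo, hotel, india, golf, alpha]
i=0: L=golf, R=echo=BASE -> take LEFT -> golf
i=1: L=alpha, R=hotel=BASE -> take LEFT -> alpha
i=2: L=juliet=BASE, R=india -> take RIGHT -> india
i=3: L=golf R=golf -> agree -> golf
i=4: L=alpha R=alpha -> agree -> alpha
Index 2 -> india

Answer: india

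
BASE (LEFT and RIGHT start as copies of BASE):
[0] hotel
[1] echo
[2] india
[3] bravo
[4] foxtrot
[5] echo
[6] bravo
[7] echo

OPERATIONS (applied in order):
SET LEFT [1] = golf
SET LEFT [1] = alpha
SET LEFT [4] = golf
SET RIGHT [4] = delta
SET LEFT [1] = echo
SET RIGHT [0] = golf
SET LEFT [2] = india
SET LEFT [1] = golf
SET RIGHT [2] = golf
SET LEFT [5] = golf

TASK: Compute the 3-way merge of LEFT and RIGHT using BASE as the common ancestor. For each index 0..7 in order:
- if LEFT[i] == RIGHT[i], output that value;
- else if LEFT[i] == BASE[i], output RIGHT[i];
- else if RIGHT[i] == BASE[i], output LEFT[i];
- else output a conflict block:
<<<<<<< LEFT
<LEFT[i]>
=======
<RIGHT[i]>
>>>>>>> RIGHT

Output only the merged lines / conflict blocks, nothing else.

Final LEFT:  [hotel, golf, india, bravo, golf, golf, bravo, echo]
Final RIGHT: [golf, echo, golf, bravo, delta, echo, bravo, echo]
i=0: L=hotel=BASE, R=golf -> take RIGHT -> golf
i=1: L=golf, R=echo=BASE -> take LEFT -> golf
i=2: L=india=BASE, R=golf -> take RIGHT -> golf
i=3: L=bravo R=bravo -> agree -> bravo
i=4: BASE=foxtrot L=golf R=delta all differ -> CONFLICT
i=5: L=golf, R=echo=BASE -> take LEFT -> golf
i=6: L=bravo R=bravo -> agree -> bravo
i=7: L=echo R=echo -> agree -> echo

Answer: golf
golf
golf
bravo
<<<<<<< LEFT
golf
=======
delta
>>>>>>> RIGHT
golf
bravo
echo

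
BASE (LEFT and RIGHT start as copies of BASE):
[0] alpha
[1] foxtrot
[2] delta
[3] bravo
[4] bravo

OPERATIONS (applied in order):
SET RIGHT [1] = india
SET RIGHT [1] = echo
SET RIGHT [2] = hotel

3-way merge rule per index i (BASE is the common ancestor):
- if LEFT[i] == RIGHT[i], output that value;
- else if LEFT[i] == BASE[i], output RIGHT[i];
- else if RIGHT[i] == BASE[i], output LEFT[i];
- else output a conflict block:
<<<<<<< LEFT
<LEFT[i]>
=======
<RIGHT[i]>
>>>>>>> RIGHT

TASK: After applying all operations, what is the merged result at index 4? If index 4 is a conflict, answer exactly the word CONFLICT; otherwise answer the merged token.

Final LEFT:  [alpha, foxtrot, delta, bravo, bravo]
Final RIGHT: [alpha, echo, hotel, bravo, bravo]
i=0: L=alpha R=alpha -> agree -> alpha
i=1: L=foxtrot=BASE, R=echo -> take RIGHT -> echo
i=2: L=delta=BASE, R=hotel -> take RIGHT -> hotel
i=3: L=bravo R=bravo -> agree -> bravo
i=4: L=bravo R=bravo -> agree -> bravo
Index 4 -> bravo

Answer: bravo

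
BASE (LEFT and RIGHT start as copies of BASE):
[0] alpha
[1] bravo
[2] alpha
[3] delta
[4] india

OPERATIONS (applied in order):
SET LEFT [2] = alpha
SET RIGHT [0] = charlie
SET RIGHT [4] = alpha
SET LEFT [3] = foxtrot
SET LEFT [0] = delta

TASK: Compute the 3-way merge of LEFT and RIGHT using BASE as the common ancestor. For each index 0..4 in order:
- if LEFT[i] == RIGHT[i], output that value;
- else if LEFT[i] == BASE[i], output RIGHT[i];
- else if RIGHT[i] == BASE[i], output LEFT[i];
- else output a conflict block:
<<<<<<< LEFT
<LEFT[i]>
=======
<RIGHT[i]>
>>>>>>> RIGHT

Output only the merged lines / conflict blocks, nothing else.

Final LEFT:  [delta, bravo, alpha, foxtrot, india]
Final RIGHT: [charlie, bravo, alpha, delta, alpha]
i=0: BASE=alpha L=delta R=charlie all differ -> CONFLICT
i=1: L=bravo R=bravo -> agree -> bravo
i=2: L=alpha R=alpha -> agree -> alpha
i=3: L=foxtrot, R=delta=BASE -> take LEFT -> foxtrot
i=4: L=india=BASE, R=alpha -> take RIGHT -> alpha

Answer: <<<<<<< LEFT
delta
=======
charlie
>>>>>>> RIGHT
bravo
alpha
foxtrot
alpha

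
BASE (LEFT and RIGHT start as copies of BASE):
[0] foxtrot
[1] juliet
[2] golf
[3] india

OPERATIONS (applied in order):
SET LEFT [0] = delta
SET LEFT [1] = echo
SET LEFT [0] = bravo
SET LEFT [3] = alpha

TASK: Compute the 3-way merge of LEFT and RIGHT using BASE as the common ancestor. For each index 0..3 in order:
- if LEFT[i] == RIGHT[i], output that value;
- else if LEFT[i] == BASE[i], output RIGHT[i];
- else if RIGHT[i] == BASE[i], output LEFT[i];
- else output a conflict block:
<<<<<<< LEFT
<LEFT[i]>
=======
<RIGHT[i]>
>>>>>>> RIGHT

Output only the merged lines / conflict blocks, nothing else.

Final LEFT:  [bravo, echo, golf, alpha]
Final RIGHT: [foxtrot, juliet, golf, india]
i=0: L=bravo, R=foxtrot=BASE -> take LEFT -> bravo
i=1: L=echo, R=juliet=BASE -> take LEFT -> echo
i=2: L=golf R=golf -> agree -> golf
i=3: L=alpha, R=india=BASE -> take LEFT -> alpha

Answer: bravo
echo
golf
alpha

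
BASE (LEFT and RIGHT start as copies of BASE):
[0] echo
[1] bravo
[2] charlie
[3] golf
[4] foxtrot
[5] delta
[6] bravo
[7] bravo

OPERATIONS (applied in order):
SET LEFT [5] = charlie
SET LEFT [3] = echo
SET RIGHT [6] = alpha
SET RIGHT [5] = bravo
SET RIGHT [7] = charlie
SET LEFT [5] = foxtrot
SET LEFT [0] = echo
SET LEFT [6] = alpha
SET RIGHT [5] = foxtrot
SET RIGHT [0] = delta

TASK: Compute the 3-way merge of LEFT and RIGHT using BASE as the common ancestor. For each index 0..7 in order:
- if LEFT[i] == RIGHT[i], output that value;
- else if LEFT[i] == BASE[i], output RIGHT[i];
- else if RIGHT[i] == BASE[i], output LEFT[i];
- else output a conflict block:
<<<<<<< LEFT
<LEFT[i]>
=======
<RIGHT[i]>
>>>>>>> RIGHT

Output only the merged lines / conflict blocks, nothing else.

Answer: delta
bravo
charlie
echo
foxtrot
foxtrot
alpha
charlie

Derivation:
Final LEFT:  [echo, bravo, charlie, echo, foxtrot, foxtrot, alpha, bravo]
Final RIGHT: [delta, bravo, charlie, golf, foxtrot, foxtrot, alpha, charlie]
i=0: L=echo=BASE, R=delta -> take RIGHT -> delta
i=1: L=bravo R=bravo -> agree -> bravo
i=2: L=charlie R=charlie -> agree -> charlie
i=3: L=echo, R=golf=BASE -> take LEFT -> echo
i=4: L=foxtrot R=foxtrot -> agree -> foxtrot
i=5: L=foxtrot R=foxtrot -> agree -> foxtrot
i=6: L=alpha R=alpha -> agree -> alpha
i=7: L=bravo=BASE, R=charlie -> take RIGHT -> charlie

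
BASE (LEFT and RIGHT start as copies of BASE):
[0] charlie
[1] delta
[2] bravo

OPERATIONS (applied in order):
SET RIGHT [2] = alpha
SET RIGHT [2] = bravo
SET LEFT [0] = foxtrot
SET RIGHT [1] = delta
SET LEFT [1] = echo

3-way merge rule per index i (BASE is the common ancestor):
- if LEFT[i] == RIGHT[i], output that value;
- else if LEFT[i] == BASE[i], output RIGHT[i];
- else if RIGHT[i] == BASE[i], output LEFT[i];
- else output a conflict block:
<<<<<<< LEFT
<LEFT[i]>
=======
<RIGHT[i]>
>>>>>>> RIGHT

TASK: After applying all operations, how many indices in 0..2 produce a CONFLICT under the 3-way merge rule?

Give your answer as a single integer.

Final LEFT:  [foxtrot, echo, bravo]
Final RIGHT: [charlie, delta, bravo]
i=0: L=foxtrot, R=charlie=BASE -> take LEFT -> foxtrot
i=1: L=echo, R=delta=BASE -> take LEFT -> echo
i=2: L=bravo R=bravo -> agree -> bravo
Conflict count: 0

Answer: 0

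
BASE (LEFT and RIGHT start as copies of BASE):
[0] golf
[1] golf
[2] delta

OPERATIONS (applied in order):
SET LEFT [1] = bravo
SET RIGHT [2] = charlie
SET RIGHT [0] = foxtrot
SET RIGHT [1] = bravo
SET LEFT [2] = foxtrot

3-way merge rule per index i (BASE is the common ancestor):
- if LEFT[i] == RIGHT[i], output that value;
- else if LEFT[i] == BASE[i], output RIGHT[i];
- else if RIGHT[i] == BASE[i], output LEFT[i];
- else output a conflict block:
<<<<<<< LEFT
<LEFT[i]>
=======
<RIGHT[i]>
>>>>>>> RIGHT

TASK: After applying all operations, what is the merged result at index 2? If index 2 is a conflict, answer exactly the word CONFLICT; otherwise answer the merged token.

Answer: CONFLICT

Derivation:
Final LEFT:  [golf, bravo, foxtrot]
Final RIGHT: [foxtrot, bravo, charlie]
i=0: L=golf=BASE, R=foxtrot -> take RIGHT -> foxtrot
i=1: L=bravo R=bravo -> agree -> bravo
i=2: BASE=delta L=foxtrot R=charlie all differ -> CONFLICT
Index 2 -> CONFLICT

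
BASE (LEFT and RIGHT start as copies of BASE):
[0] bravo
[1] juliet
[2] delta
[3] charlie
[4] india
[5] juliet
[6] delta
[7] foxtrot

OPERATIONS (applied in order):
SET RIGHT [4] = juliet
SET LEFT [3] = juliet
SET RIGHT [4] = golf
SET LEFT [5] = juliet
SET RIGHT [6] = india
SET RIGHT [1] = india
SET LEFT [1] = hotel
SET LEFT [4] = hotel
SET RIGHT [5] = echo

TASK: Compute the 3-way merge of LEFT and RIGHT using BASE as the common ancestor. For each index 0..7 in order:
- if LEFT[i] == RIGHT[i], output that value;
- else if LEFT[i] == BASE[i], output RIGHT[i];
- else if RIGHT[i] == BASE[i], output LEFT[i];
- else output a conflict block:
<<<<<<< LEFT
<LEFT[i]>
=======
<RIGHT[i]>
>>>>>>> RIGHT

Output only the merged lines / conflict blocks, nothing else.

Answer: bravo
<<<<<<< LEFT
hotel
=======
india
>>>>>>> RIGHT
delta
juliet
<<<<<<< LEFT
hotel
=======
golf
>>>>>>> RIGHT
echo
india
foxtrot

Derivation:
Final LEFT:  [bravo, hotel, delta, juliet, hotel, juliet, delta, foxtrot]
Final RIGHT: [bravo, india, delta, charlie, golf, echo, india, foxtrot]
i=0: L=bravo R=bravo -> agree -> bravo
i=1: BASE=juliet L=hotel R=india all differ -> CONFLICT
i=2: L=delta R=delta -> agree -> delta
i=3: L=juliet, R=charlie=BASE -> take LEFT -> juliet
i=4: BASE=india L=hotel R=golf all differ -> CONFLICT
i=5: L=juliet=BASE, R=echo -> take RIGHT -> echo
i=6: L=delta=BASE, R=india -> take RIGHT -> india
i=7: L=foxtrot R=foxtrot -> agree -> foxtrot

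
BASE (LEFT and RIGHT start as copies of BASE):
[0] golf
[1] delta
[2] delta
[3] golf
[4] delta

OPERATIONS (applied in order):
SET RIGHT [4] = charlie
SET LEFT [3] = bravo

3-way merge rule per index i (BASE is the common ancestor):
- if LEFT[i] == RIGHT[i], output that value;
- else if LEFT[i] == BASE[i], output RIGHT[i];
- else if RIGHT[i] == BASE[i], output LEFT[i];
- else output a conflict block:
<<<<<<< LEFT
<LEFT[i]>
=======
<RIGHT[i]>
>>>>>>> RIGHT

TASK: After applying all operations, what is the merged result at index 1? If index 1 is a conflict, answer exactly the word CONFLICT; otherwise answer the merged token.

Final LEFT:  [golf, delta, delta, bravo, delta]
Final RIGHT: [golf, delta, delta, golf, charlie]
i=0: L=golf R=golf -> agree -> golf
i=1: L=delta R=delta -> agree -> delta
i=2: L=delta R=delta -> agree -> delta
i=3: L=bravo, R=golf=BASE -> take LEFT -> bravo
i=4: L=delta=BASE, R=charlie -> take RIGHT -> charlie
Index 1 -> delta

Answer: delta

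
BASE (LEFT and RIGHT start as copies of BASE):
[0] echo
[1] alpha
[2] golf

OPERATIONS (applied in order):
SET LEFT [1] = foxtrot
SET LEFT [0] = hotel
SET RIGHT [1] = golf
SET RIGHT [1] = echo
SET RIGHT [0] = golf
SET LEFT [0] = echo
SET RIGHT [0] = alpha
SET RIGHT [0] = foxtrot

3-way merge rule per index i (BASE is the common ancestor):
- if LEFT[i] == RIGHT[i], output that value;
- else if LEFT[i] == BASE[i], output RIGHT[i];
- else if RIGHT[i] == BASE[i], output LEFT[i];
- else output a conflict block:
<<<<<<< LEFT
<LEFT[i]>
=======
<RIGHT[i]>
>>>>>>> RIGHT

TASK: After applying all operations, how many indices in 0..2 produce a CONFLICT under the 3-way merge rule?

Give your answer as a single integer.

Final LEFT:  [echo, foxtrot, golf]
Final RIGHT: [foxtrot, echo, golf]
i=0: L=echo=BASE, R=foxtrot -> take RIGHT -> foxtrot
i=1: BASE=alpha L=foxtrot R=echo all differ -> CONFLICT
i=2: L=golf R=golf -> agree -> golf
Conflict count: 1

Answer: 1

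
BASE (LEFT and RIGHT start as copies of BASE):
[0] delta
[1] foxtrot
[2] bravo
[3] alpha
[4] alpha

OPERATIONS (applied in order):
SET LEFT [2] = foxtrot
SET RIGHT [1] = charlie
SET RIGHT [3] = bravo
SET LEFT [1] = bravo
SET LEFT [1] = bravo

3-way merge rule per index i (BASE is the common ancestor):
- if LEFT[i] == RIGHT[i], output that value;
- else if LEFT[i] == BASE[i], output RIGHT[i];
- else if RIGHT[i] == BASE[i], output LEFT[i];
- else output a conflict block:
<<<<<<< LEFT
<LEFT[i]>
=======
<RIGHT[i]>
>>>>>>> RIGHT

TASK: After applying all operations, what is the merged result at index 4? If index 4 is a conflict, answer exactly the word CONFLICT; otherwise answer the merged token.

Final LEFT:  [delta, bravo, foxtrot, alpha, alpha]
Final RIGHT: [delta, charlie, bravo, bravo, alpha]
i=0: L=delta R=delta -> agree -> delta
i=1: BASE=foxtrot L=bravo R=charlie all differ -> CONFLICT
i=2: L=foxtrot, R=bravo=BASE -> take LEFT -> foxtrot
i=3: L=alpha=BASE, R=bravo -> take RIGHT -> bravo
i=4: L=alpha R=alpha -> agree -> alpha
Index 4 -> alpha

Answer: alpha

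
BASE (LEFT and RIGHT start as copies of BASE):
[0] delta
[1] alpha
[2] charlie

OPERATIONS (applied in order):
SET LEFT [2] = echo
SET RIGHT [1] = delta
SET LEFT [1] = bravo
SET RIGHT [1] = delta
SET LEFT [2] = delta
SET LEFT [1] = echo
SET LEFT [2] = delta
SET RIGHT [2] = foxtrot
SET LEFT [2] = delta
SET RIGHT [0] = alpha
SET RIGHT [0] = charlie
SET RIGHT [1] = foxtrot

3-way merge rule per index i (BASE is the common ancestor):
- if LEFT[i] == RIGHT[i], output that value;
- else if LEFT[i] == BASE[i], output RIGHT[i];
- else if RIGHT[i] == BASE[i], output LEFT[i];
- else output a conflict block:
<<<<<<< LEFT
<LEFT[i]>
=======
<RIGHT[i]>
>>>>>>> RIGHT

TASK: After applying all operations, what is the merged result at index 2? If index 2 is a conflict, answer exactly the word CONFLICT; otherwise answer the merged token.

Final LEFT:  [delta, echo, delta]
Final RIGHT: [charlie, foxtrot, foxtrot]
i=0: L=delta=BASE, R=charlie -> take RIGHT -> charlie
i=1: BASE=alpha L=echo R=foxtrot all differ -> CONFLICT
i=2: BASE=charlie L=delta R=foxtrot all differ -> CONFLICT
Index 2 -> CONFLICT

Answer: CONFLICT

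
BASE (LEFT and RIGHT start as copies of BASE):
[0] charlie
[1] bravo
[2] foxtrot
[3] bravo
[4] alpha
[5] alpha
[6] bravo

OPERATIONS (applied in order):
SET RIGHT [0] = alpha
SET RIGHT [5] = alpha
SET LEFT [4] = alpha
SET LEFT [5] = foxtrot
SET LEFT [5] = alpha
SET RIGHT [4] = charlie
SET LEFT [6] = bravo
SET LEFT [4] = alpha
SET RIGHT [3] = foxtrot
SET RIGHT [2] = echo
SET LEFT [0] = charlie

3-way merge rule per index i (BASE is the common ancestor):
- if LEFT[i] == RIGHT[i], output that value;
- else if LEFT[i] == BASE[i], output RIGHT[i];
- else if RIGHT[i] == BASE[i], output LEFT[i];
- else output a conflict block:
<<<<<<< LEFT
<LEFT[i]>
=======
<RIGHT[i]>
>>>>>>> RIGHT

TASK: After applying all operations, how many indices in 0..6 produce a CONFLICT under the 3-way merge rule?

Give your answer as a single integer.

Final LEFT:  [charlie, bravo, foxtrot, bravo, alpha, alpha, bravo]
Final RIGHT: [alpha, bravo, echo, foxtrot, charlie, alpha, bravo]
i=0: L=charlie=BASE, R=alpha -> take RIGHT -> alpha
i=1: L=bravo R=bravo -> agree -> bravo
i=2: L=foxtrot=BASE, R=echo -> take RIGHT -> echo
i=3: L=bravo=BASE, R=foxtrot -> take RIGHT -> foxtrot
i=4: L=alpha=BASE, R=charlie -> take RIGHT -> charlie
i=5: L=alpha R=alpha -> agree -> alpha
i=6: L=bravo R=bravo -> agree -> bravo
Conflict count: 0

Answer: 0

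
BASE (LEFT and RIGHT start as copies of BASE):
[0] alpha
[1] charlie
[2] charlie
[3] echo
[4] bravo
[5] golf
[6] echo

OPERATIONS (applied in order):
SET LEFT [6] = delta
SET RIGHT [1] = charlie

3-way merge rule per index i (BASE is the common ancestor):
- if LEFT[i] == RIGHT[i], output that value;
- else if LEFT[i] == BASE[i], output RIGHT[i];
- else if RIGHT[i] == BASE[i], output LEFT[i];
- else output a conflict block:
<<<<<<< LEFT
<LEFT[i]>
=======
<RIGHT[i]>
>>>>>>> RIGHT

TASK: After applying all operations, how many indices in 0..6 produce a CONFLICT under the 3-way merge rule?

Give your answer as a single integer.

Final LEFT:  [alpha, charlie, charlie, echo, bravo, golf, delta]
Final RIGHT: [alpha, charlie, charlie, echo, bravo, golf, echo]
i=0: L=alpha R=alpha -> agree -> alpha
i=1: L=charlie R=charlie -> agree -> charlie
i=2: L=charlie R=charlie -> agree -> charlie
i=3: L=echo R=echo -> agree -> echo
i=4: L=bravo R=bravo -> agree -> bravo
i=5: L=golf R=golf -> agree -> golf
i=6: L=delta, R=echo=BASE -> take LEFT -> delta
Conflict count: 0

Answer: 0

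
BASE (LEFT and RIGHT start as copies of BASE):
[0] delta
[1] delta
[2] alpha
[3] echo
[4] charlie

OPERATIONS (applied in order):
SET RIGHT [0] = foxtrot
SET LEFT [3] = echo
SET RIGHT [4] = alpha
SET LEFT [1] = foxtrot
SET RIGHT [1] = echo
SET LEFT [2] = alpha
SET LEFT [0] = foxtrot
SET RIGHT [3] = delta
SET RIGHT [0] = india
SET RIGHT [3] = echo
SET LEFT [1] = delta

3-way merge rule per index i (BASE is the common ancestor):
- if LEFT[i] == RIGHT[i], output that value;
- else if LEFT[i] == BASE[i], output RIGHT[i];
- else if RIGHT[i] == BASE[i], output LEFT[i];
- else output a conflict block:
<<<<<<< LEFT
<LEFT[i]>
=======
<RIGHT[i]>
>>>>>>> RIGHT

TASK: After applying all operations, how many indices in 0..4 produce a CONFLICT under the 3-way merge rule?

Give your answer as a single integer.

Final LEFT:  [foxtrot, delta, alpha, echo, charlie]
Final RIGHT: [india, echo, alpha, echo, alpha]
i=0: BASE=delta L=foxtrot R=india all differ -> CONFLICT
i=1: L=delta=BASE, R=echo -> take RIGHT -> echo
i=2: L=alpha R=alpha -> agree -> alpha
i=3: L=echo R=echo -> agree -> echo
i=4: L=charlie=BASE, R=alpha -> take RIGHT -> alpha
Conflict count: 1

Answer: 1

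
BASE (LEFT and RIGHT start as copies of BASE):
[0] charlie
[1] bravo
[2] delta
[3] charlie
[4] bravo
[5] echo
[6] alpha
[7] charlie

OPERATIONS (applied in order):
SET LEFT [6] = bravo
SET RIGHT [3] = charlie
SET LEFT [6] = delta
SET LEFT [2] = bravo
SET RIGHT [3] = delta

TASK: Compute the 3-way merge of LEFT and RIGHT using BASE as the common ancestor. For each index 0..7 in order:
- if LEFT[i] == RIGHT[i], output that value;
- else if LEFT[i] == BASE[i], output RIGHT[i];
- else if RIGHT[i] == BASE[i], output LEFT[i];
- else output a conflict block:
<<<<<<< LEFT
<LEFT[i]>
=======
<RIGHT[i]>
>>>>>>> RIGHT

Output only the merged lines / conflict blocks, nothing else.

Answer: charlie
bravo
bravo
delta
bravo
echo
delta
charlie

Derivation:
Final LEFT:  [charlie, bravo, bravo, charlie, bravo, echo, delta, charlie]
Final RIGHT: [charlie, bravo, delta, delta, bravo, echo, alpha, charlie]
i=0: L=charlie R=charlie -> agree -> charlie
i=1: L=bravo R=bravo -> agree -> bravo
i=2: L=bravo, R=delta=BASE -> take LEFT -> bravo
i=3: L=charlie=BASE, R=delta -> take RIGHT -> delta
i=4: L=bravo R=bravo -> agree -> bravo
i=5: L=echo R=echo -> agree -> echo
i=6: L=delta, R=alpha=BASE -> take LEFT -> delta
i=7: L=charlie R=charlie -> agree -> charlie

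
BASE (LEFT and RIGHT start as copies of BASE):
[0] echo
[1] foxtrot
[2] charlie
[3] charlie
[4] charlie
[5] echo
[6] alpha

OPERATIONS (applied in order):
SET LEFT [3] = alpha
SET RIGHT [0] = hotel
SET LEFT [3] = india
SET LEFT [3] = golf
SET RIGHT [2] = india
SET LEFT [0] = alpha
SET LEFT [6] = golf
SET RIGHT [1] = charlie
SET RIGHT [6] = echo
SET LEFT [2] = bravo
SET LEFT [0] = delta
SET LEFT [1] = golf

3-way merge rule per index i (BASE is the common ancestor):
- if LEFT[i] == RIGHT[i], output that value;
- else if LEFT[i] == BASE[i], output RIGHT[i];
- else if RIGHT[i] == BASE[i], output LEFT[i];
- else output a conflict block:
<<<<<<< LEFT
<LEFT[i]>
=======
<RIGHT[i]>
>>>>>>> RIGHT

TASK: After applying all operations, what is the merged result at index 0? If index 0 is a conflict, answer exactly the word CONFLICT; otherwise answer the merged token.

Final LEFT:  [delta, golf, bravo, golf, charlie, echo, golf]
Final RIGHT: [hotel, charlie, india, charlie, charlie, echo, echo]
i=0: BASE=echo L=delta R=hotel all differ -> CONFLICT
i=1: BASE=foxtrot L=golf R=charlie all differ -> CONFLICT
i=2: BASE=charlie L=bravo R=india all differ -> CONFLICT
i=3: L=golf, R=charlie=BASE -> take LEFT -> golf
i=4: L=charlie R=charlie -> agree -> charlie
i=5: L=echo R=echo -> agree -> echo
i=6: BASE=alpha L=golf R=echo all differ -> CONFLICT
Index 0 -> CONFLICT

Answer: CONFLICT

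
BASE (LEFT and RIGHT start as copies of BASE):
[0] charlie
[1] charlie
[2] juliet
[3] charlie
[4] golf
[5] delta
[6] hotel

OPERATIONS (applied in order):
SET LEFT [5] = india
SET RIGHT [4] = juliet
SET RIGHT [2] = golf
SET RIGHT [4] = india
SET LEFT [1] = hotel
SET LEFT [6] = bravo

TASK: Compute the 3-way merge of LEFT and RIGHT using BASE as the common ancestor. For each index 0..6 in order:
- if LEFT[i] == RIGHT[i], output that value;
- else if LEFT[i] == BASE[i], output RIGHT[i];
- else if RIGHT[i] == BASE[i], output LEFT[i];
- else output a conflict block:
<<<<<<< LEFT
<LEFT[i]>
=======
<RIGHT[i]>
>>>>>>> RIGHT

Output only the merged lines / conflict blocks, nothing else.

Answer: charlie
hotel
golf
charlie
india
india
bravo

Derivation:
Final LEFT:  [charlie, hotel, juliet, charlie, golf, india, bravo]
Final RIGHT: [charlie, charlie, golf, charlie, india, delta, hotel]
i=0: L=charlie R=charlie -> agree -> charlie
i=1: L=hotel, R=charlie=BASE -> take LEFT -> hotel
i=2: L=juliet=BASE, R=golf -> take RIGHT -> golf
i=3: L=charlie R=charlie -> agree -> charlie
i=4: L=golf=BASE, R=india -> take RIGHT -> india
i=5: L=india, R=delta=BASE -> take LEFT -> india
i=6: L=bravo, R=hotel=BASE -> take LEFT -> bravo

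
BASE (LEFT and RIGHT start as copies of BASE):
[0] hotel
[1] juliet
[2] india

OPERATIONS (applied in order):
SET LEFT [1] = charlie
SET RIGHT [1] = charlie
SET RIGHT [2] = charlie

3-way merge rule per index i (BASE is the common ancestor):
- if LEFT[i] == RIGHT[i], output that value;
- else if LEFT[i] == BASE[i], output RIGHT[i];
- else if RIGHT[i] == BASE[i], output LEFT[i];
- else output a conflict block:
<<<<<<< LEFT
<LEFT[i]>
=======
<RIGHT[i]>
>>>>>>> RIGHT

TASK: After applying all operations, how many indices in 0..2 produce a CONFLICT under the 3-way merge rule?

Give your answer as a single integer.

Final LEFT:  [hotel, charlie, india]
Final RIGHT: [hotel, charlie, charlie]
i=0: L=hotel R=hotel -> agree -> hotel
i=1: L=charlie R=charlie -> agree -> charlie
i=2: L=india=BASE, R=charlie -> take RIGHT -> charlie
Conflict count: 0

Answer: 0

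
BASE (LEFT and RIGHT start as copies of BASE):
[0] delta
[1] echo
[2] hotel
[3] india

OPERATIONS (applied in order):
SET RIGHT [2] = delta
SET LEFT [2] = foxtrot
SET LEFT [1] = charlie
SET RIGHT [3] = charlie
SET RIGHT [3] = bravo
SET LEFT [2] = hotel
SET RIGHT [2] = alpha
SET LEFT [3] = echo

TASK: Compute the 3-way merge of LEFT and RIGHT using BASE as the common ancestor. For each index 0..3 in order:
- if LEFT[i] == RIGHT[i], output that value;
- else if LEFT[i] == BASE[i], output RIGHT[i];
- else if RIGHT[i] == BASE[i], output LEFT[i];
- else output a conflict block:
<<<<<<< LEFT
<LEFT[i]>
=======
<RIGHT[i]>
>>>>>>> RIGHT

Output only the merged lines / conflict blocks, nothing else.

Final LEFT:  [delta, charlie, hotel, echo]
Final RIGHT: [delta, echo, alpha, bravo]
i=0: L=delta R=delta -> agree -> delta
i=1: L=charlie, R=echo=BASE -> take LEFT -> charlie
i=2: L=hotel=BASE, R=alpha -> take RIGHT -> alpha
i=3: BASE=india L=echo R=bravo all differ -> CONFLICT

Answer: delta
charlie
alpha
<<<<<<< LEFT
echo
=======
bravo
>>>>>>> RIGHT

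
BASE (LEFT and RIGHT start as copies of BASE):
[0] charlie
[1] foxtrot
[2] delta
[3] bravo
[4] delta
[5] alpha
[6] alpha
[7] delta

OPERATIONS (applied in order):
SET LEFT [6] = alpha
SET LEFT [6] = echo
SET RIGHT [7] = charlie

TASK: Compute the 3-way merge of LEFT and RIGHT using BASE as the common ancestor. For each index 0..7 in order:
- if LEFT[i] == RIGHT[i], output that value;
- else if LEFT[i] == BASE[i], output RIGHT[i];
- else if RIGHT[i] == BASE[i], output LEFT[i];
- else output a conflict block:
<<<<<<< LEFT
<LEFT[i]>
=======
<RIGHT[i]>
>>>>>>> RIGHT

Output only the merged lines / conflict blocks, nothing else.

Answer: charlie
foxtrot
delta
bravo
delta
alpha
echo
charlie

Derivation:
Final LEFT:  [charlie, foxtrot, delta, bravo, delta, alpha, echo, delta]
Final RIGHT: [charlie, foxtrot, delta, bravo, delta, alpha, alpha, charlie]
i=0: L=charlie R=charlie -> agree -> charlie
i=1: L=foxtrot R=foxtrot -> agree -> foxtrot
i=2: L=delta R=delta -> agree -> delta
i=3: L=bravo R=bravo -> agree -> bravo
i=4: L=delta R=delta -> agree -> delta
i=5: L=alpha R=alpha -> agree -> alpha
i=6: L=echo, R=alpha=BASE -> take LEFT -> echo
i=7: L=delta=BASE, R=charlie -> take RIGHT -> charlie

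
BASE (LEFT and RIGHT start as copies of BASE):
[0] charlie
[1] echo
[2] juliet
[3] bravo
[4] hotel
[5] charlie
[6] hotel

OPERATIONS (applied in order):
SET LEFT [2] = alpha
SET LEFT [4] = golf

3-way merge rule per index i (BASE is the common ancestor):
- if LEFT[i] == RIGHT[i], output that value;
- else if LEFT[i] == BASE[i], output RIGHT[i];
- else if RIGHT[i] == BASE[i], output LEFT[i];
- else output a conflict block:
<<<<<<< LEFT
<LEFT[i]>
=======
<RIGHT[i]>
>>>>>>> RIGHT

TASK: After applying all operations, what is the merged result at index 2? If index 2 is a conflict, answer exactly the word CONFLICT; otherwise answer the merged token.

Answer: alpha

Derivation:
Final LEFT:  [charlie, echo, alpha, bravo, golf, charlie, hotel]
Final RIGHT: [charlie, echo, juliet, bravo, hotel, charlie, hotel]
i=0: L=charlie R=charlie -> agree -> charlie
i=1: L=echo R=echo -> agree -> echo
i=2: L=alpha, R=juliet=BASE -> take LEFT -> alpha
i=3: L=bravo R=bravo -> agree -> bravo
i=4: L=golf, R=hotel=BASE -> take LEFT -> golf
i=5: L=charlie R=charlie -> agree -> charlie
i=6: L=hotel R=hotel -> agree -> hotel
Index 2 -> alpha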